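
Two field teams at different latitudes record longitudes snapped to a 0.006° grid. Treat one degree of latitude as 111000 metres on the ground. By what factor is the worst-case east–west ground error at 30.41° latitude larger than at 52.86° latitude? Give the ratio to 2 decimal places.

With a 0.006° grid the true value lies within half a step, ±0.006°/2 = ±0.003°, of the stored one.
At 30.41°: 0.003° × 111000 × cos 30.41° = 0.003 × 111000 × 0.8624 ≈ 287.19 m.
Error at 52.86° = 0.003° × 111000 × cos 52.86° ≈ 333 × 0.6038 = 201.05 m.
Ratio: 287.19 / 201.05 = cos 30.41° / cos 52.86° ≈ 1.4284.

1.43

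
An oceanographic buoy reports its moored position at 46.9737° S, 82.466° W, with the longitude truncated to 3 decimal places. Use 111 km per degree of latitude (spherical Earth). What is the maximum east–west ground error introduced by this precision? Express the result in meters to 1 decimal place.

Truncating at 3 decimal places can drop up to a full unit in the last place, so the longitude may be off by as much as 0.001°.
One degree of longitude at 46.9737° is 111000 × cos 46.9737° ≈ 111000 × 0.6823 = 75739.1 m.
Maximum E–W displacement: 0.001 × 75739.1 = 75.7391 m.

75.7 meters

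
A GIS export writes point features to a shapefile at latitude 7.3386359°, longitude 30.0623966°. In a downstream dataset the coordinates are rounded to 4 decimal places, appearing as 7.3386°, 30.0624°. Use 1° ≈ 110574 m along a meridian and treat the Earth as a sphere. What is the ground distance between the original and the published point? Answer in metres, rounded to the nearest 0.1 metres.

The latitude changed by +0.0000359° and the longitude by -0.0000034°.
N–S: 0.0000359° × 110574 m/° = 3.96961 m.
E–W at 7.3386°: -0.0000034° × 110574 × cos 7.3386° = -0.0000034 × 110574 × 0.9918 ≈ -0.372872 m.
Hypotenuse of the two orthogonal shifts: √(3.96961² + 0.372872²) = 3.98708 m.

4.0 metres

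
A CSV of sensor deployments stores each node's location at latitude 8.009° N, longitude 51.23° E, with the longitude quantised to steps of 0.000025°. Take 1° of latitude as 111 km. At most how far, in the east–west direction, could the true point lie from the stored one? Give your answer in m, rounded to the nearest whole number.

1 m

With a 0.000025° grid the true value lies within half a step, ±0.000025°/2 = ±1.25e-05°, of the stored one.
At latitude 8.009° a degree of longitude spans 111000 m × cos 8.009° = 111000 × 0.9902 ≈ 109917 m.
Maximum E–W displacement: 1.25e-05 × 109917 = 1.37397 m.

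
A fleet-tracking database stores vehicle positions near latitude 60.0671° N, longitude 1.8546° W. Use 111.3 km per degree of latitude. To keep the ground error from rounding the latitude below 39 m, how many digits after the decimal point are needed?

One degree of latitude covers 111300 m.
N decimal places → at most half a unit in the last place, 0.5 × 10⁻ᴺ° = 111300/2 × 10⁻ᴺ m.
Setting 55650 × 10⁻ᴺ ≤ 39 gives 10ᴺ ≥ 1427, i.e. N ≥ 3.15.
At 3 places the error can reach 55.6 m, but 4 places keeps it to 5.57 m.

4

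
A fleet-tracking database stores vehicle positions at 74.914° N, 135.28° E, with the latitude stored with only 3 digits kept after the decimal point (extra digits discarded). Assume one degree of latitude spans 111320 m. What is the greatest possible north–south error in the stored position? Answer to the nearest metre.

111 metres

Truncating at 3 decimal places can drop up to a full unit in the last place, so the latitude may be off by as much as 0.001°.
Along the meridian that is 0.001° × 111320 m/° = 111.32 m.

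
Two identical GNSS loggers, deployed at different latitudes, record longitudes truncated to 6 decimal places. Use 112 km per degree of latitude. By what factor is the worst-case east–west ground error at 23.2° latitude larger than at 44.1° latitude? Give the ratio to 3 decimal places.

1.280

Truncating at 6 decimal places can drop up to a full unit in the last place, so the longitude may be off by as much as 1e-06°.
Error at 23.2° = 1e-06° × 112000 × cos 23.2° ≈ 0.112 × 0.9191 = 0.10294 m.
Error at 44.1° = 1e-06° × 112000 × cos 44.1° ≈ 0.112 × 0.7181 = 0.08043 m.
The ratio reduces to cos 23.2° / cos 44.1° = 0.9191/0.7181 ≈ 1.2799.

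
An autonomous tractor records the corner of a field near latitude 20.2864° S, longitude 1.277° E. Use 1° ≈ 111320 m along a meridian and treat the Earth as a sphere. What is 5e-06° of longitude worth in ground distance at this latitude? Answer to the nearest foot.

At 20.2864° a degree of longitude is 111320 × cos 20.2864° ≈ 104415 m, so 5e-06° corresponds to 0.522075 m.
Converting: 0.522075 m × 3.2808 ft/m ≈ 1.7128 ft.

2 feet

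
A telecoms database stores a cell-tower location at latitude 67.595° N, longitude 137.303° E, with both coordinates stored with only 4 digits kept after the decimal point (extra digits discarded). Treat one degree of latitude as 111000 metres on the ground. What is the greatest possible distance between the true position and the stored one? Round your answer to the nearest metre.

12 metres

Truncating at 4 decimal places can drop up to a full unit in the last place, so each coordinate may be off by as much as 0.0001°.
N–S: 0.0001° × 111000 m/° = 11.1 m.
Longitude error → 0.0001 × 111000 × cos 67.595° = 0.0001 × 111000 × 0.3812 ≈ 4.23078 m.
Worst case both components are at the extreme and orthogonal: √(11.1² + 4.23078²) ≈ 11.879 m.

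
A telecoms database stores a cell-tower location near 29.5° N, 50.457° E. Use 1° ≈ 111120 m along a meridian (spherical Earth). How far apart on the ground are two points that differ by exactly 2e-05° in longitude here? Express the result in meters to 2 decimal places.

1.93 meters

2e-05° of longitude at 29.5° is 2e-05 × 111120 × cos 29.5° ≈ 2e-05 × 96713.9 = 1.93428 m.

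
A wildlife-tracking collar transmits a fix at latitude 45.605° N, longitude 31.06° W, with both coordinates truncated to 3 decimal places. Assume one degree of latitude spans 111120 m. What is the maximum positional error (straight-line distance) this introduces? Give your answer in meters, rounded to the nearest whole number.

Truncating at 3 decimal places can drop up to a full unit in the last place, so each coordinate may be off by as much as 0.001°.
Latitude error → 0.001 × 111120 = 111.12 m along the meridian.
E–W at 45.605°: 0.001° × 111120 × cos 45.605° = 0.001 × 111120 × 0.6996 ≈ 77.7397 m.
The two errors are perpendicular, so the maximum displacement is √(111.12² + 77.7397²) ≈ 135.614 m.

136 meters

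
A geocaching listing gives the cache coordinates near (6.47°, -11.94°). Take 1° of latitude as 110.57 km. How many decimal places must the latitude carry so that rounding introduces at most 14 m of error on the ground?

One degree of latitude covers 110570 m.
N decimal places → at most half a unit in the last place, 0.5 × 10⁻ᴺ° = 110570/2 × 10⁻ᴺ m.
Setting 55285 × 10⁻ᴺ ≤ 14 gives 10ᴺ ≥ 3949, i.e. N ≥ 3.60.
At 3 places the error can reach 55.3 m, but 4 places keeps it to 5.53 m.

4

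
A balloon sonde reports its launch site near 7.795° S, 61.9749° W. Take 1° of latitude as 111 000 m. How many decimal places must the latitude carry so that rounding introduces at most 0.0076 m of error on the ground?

One degree of latitude covers 111000 m.
Rounding to N decimal places gives at most 0.5 × 10⁻ᴺ degrees of error, i.e. 0.5 × 10⁻ᴺ × 111000 m.
Setting 55500 × 10⁻ᴺ ≤ 0.0076 gives 10ᴺ ≥ 7.303e+06, i.e. N ≥ 6.86.
At 6 places the error can reach 0.0555 m, but 7 places keeps it to 0.00555 m.

7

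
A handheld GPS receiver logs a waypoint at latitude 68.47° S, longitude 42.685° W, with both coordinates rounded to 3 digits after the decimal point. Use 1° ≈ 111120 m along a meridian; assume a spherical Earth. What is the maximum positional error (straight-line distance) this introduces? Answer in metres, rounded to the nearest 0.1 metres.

59.2 metres

Rounding to 3 decimal places leaves each coordinate within ±0.0005° of the true value.
Latitude error → 0.0005 × 111120 = 55.56 m along the meridian.
E–W at 68.47°: 0.0005° × 111120 × cos 68.47° = 0.0005 × 111120 × 0.3670 ≈ 20.3899 m.
The two errors are perpendicular, so the maximum displacement is √(55.56² + 20.3899²) ≈ 59.1833 m.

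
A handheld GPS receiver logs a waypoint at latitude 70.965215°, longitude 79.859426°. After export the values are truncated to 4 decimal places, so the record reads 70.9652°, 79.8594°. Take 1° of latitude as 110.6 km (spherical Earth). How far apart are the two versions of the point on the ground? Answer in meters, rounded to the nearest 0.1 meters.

1.9 meters

Δlat = 70.965215 − 70.9652 = +0.000015°; Δlon = 79.859426 − 79.8594 = +0.000026°.
North–south shift: 0.000015 × 110600 = 1.659 m.
East–west at this latitude: 0.000026° × 110600 × cos 70.9652° ≈ 0.000026 × 36071.3 = 0.937855 m.
Combined displacement = (1.659² + 0.937855²)^½ ≈ 1.90574 m.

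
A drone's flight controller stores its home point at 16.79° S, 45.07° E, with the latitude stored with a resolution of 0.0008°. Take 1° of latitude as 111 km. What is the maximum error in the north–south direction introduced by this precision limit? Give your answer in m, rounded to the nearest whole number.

With a 0.0008° grid the true value lies within half a step, ±0.0008°/2 = ±0.0004°, of the stored one.
North–south distance: 0.0004° × 111000 m/° = 44.4 m.

44 m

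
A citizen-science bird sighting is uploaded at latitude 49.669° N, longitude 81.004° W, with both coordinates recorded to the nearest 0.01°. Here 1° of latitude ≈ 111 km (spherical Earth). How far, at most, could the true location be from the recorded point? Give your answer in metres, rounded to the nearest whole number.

Rounding to 2 decimal places leaves each coordinate within ±0.005° of the true value.
North–south component: 0.005° × 111000 = 555 m.
East–west component at 49.669°: 0.005° × 111000 × cos 49.669° ≈ 0.005 × 71839.5 ≈ 359.197 m.
Worst case both components are at the extreme and orthogonal: √(555² + 359.197²) ≈ 661.096 m.

661 metres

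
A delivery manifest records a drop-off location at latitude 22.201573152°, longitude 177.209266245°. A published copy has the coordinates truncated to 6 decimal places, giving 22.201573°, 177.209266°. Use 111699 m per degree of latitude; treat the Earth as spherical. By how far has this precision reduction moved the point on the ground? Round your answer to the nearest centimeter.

The latitude changed by +0.000000152° and the longitude by +0.000000245°.
N–S: 0.000000152° × 111699 m/° = 0.0169782 m.
East–west at this latitude: 0.000000245° × 111699 × cos 22.2016° ≈ 0.000000245 × 103418 = 0.0253373 m.
Combined displacement = (0.0169782² + 0.0253373²)^½ ≈ 0.0304999 m.
That is 0.0304999 m = 3.05 cm.

3 centimeters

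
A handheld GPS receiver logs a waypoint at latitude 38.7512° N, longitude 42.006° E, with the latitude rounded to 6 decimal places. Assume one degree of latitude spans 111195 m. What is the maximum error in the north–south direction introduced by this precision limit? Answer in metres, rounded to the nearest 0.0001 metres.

Rounding to 6 decimal places leaves the latitude within ±5e-07° of the true value.
So the N–S error is at most 5e-07 × 111195 = 0.0555975 m.

0.0556 metres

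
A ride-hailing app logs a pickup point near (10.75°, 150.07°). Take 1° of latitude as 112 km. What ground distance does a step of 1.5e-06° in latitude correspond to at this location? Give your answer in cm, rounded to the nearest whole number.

Along a meridian 1.5e-06° is 1.5e-06 × 112000 = 0.168 m.
That is 0.168 m = 16.8 cm.

17 cm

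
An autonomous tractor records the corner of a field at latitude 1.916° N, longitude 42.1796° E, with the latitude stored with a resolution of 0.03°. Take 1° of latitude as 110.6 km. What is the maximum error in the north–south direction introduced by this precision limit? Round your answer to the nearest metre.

With a 0.03° grid the true value lies within half a step, ±0.03°/2 = ±0.015°, of the stored one.
So the N–S error is at most 0.015 × 110600 = 1659 m.

1659 metres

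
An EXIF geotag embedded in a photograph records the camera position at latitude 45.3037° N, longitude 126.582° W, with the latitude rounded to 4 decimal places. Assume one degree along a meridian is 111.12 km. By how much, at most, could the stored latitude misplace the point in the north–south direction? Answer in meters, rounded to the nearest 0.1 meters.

5.6 meters

Rounding to 4 decimal places leaves the latitude within ±5e-05° of the true value.
So the N–S error is at most 5e-05 × 111120 = 5.556 m.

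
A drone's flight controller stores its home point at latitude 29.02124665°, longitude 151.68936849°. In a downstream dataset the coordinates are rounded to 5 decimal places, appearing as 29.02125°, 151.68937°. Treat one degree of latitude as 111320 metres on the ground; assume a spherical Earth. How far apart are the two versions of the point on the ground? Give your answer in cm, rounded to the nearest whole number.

Δlat = 29.02124665 − 29.02125 = -0.00000335°; Δlon = 151.68936849 − 151.68937 = -0.00000151°.
North–south shift: -0.00000335 × 111320 = -0.372922 m.
E–W at 29.0212°: -0.00000151° × 111320 × cos 29.0212° = -0.00000151 × 111320 × 0.8744 ≈ -0.146987 m.
Distance: √(0.372922² + 0.146987²) ≈ 0.400844 m.
That is 0.400844 m = 40.084 cm.

40 cm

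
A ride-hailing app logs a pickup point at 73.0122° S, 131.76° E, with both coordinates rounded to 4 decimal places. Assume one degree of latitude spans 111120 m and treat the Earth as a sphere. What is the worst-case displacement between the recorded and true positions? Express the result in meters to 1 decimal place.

Rounding to 4 decimal places leaves each coordinate within ±5e-05° of the true value.
N–S: 5e-05° × 111120 m/° = 5.556 m.
East–west component at 73.0122°: 5e-05° × 111120 × cos 73.0122° ≈ 5e-05 × 32465.7 ≈ 1.62329 m.
The two errors are perpendicular, so the maximum displacement is √(5.556² + 1.62329²) ≈ 5.78828 m.

5.8 meters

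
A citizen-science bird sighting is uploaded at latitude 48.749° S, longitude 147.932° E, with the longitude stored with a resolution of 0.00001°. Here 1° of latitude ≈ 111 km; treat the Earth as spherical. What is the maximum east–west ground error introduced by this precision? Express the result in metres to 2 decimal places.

0.37 metres

With a 0.00001° grid the true value lies within half a step, ±0.00001°/2 = ±5e-06°, of the stored one.
One degree of longitude at 48.749° is 111000 × cos 48.749° ≈ 111000 × 0.6594 = 73188.8 m.
So at most 5e-06° × 73188.8 ≈ 0.365944 m east–west.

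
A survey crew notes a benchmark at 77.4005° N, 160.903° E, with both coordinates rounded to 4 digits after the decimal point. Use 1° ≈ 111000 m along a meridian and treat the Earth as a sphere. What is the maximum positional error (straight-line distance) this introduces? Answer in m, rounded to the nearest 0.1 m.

5.7 m

Rounding to 4 decimal places leaves each coordinate within ±5e-05° of the true value.
North–south component: 5e-05° × 111000 = 5.55 m.
Longitude error → 5e-05 × 111000 × cos 77.4005° = 5e-05 × 111000 × 0.2181 ≈ 1.21065 m.
Combining orthogonally: (5.55² + 1.21065²)^½ ≈ 5.68051 m.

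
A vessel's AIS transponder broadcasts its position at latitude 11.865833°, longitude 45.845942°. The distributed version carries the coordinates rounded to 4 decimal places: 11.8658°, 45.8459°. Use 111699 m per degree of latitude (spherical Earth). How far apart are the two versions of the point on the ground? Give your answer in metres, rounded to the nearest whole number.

The latitude changed by +0.000033° and the longitude by +0.000042°.
N–S: 0.000033° × 111699 m/° = 3.68607 m.
East–west at this latitude: 0.000042° × 111699 × cos 11.8658° ≈ 0.000042 × 109312 = 4.59111 m.
Combined displacement = (3.68607² + 4.59111²)^½ ≈ 5.88773 m.

6 metres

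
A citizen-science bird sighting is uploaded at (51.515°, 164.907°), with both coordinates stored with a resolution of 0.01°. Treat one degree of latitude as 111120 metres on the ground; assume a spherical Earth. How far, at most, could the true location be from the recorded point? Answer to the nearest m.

654 m

With a 0.01° grid the true value lies within half a step, ±0.01°/2 = ±0.005°, of the stored one.
Latitude error → 0.005 × 111120 = 555.6 m along the meridian.
Longitude error → 0.005 × 111120 × cos 51.515° = 0.005 × 111120 × 0.6223 ≈ 345.755 m.
Combining orthogonally: (555.6² + 345.755²)^½ ≈ 654.399 m.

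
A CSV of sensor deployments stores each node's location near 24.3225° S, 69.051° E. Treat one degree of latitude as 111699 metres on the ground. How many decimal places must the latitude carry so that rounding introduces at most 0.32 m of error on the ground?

One degree of latitude covers 111699 m.
Rounding to N decimal places gives at most 0.5 × 10⁻ᴺ degrees of error, i.e. 0.5 × 10⁻ᴺ × 111699 m.
Setting 55849.5 × 10⁻ᴺ ≤ 0.32 gives 10ᴺ ≥ 1.745e+05, i.e. N ≥ 5.24.
N = 5 would give 0.558 m (too coarse); N = 6 gives 0.0558 m ≤ 0.32 m.

6 decimal places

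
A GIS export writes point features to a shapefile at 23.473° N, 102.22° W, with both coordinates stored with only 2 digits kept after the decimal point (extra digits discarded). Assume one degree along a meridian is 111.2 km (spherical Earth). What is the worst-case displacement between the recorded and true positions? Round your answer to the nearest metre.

1509 metres

Truncating at 2 decimal places can drop up to a full unit in the last place, so each coordinate may be off by as much as 0.01°.
Latitude error → 0.01 × 111200 = 1112 m along the meridian.
Longitude error → 0.01 × 111200 × cos 23.473° = 0.01 × 111200 × 0.9172 ≈ 1019.98 m.
Worst case both components are at the extreme and orthogonal: √(1112² + 1019.98²) ≈ 1508.94 m.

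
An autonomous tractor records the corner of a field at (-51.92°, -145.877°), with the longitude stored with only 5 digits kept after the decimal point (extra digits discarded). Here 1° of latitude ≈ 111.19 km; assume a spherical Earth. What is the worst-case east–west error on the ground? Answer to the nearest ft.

2 ft

Truncating at 5 decimal places can drop up to a full unit in the last place, so the longitude may be off by as much as 1e-05°.
At latitude 51.92° a degree of longitude spans 111190 m × cos 51.92° = 111190 × 0.6168 ≈ 68577.7 m.
Maximum E–W displacement: 1e-05 × 68577.7 = 0.685777 m.
Converting: 0.685777 m × 3.2808 ft/m ≈ 2.2499 ft.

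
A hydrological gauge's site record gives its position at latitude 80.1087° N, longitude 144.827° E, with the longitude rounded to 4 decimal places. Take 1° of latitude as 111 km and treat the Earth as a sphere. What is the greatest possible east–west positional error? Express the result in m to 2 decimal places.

Rounding to 4 decimal places leaves the longitude within ±5e-05° of the true value.
At latitude 80.1087° a degree of longitude spans 111000 m × cos 80.1087° = 111000 × 0.1718 ≈ 19067.5 m.
So at most 5e-05° × 19067.5 ≈ 0.953376 m east–west.

0.95 m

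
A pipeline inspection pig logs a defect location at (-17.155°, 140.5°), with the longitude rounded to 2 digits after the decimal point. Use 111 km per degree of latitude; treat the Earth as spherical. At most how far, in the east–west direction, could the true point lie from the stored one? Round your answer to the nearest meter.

Rounding to 2 decimal places leaves the longitude within ±0.005° of the true value.
At latitude 17.155° a degree of longitude spans 111000 m × cos 17.155° = 111000 × 0.9555 ≈ 106062 m.
Maximum E–W displacement: 0.005 × 106062 = 530.308 m.

530 meters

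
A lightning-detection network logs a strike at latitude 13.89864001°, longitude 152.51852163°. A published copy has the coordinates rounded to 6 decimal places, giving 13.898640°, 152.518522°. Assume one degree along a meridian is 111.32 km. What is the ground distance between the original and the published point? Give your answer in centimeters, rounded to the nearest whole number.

4 centimeters

The latitude changed by +0.00000001° and the longitude by -0.00000037°.
N–S: 0.00000001° × 111320 m/° = 0.0011132 m.
E–W at 13.8986°: -0.00000037° × 111320 × cos 13.8986° = -0.00000037 × 111320 × 0.9707 ≈ -0.0399825 m.
Combined displacement = (0.0011132² + 0.0399825²)^½ ≈ 0.039998 m.
That is 0.039998 m = 3.9998 cm.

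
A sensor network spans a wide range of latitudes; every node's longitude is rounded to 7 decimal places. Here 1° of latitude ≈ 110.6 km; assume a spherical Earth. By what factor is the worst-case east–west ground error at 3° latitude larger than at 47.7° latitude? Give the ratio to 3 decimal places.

1.484

Rounding to 7 decimal places leaves the longitude within ±5e-08° of the true value.
At 3°: 5e-08° × 110600 × cos 3° = 5e-08 × 110600 × 0.9986 ≈ 0.0055224 m.
At 47.7°: 5e-08° × 110600 × cos 47.7° = 5e-08 × 110600 × 0.6730 ≈ 0.0037218 m.
The ratio reduces to cos 3° / cos 47.7° = 0.9986/0.6730 ≈ 1.4838.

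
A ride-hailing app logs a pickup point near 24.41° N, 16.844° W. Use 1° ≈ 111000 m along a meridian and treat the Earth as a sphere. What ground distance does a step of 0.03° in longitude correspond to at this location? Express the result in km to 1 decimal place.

0.03° of longitude at 24.41° is 0.03 × 111000 × cos 24.41° ≈ 0.03 × 101078 = 3032.34 m.
That is 3032.34 m = 3.0323 km.

3.0 km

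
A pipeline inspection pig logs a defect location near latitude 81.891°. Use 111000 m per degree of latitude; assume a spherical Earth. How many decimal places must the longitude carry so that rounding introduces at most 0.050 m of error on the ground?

At 81.891° one degree of longitude covers 111000 × cos 81.891° ≈ 111000 × 0.1411 ≈ 15657.3 m.
Rounding to N decimal places gives at most 0.5 × 10⁻ᴺ degrees of error, i.e. 0.5 × 10⁻ᴺ × 15657.3 m.
Need 0.5 × 15657.3 × 10⁻ᴺ ≤ 0.050 → 10⁻ᴺ ≤ 6.387e-06, so N ≥ 5.19.
So 6 decimal places suffice (0.00783 m); 5 would allow up to 0.0783 m.

6 decimal places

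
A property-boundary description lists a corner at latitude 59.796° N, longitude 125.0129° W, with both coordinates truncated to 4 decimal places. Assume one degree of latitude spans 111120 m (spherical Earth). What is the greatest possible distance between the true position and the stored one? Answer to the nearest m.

Truncating at 4 decimal places can drop up to a full unit in the last place, so each coordinate may be off by as much as 0.0001°.
Latitude error → 0.0001 × 111120 = 11.112 m along the meridian.
E–W at 59.796°: 0.0001° × 111120 × cos 59.796° = 0.0001 × 111120 × 0.5031 ≈ 5.59023 m.
Worst case both components are at the extreme and orthogonal: √(11.112² + 5.59023²) ≈ 12.4389 m.

12 m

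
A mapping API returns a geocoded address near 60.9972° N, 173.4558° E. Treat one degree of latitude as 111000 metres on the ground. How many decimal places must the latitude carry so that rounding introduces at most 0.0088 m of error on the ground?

7 decimal places

One degree of latitude covers 111000 m.
Rounding to N decimal places gives at most 0.5 × 10⁻ᴺ degrees of error, i.e. 0.5 × 10⁻ᴺ × 111000 m.
Setting 55500 × 10⁻ᴺ ≤ 0.0088 gives 10ᴺ ≥ 6.307e+06, i.e. N ≥ 6.80.
At 6 places the error can reach 0.0555 m, but 7 places keeps it to 0.00555 m.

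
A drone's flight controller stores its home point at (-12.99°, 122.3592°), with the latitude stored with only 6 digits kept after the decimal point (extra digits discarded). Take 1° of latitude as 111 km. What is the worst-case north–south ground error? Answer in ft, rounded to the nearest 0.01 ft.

Truncating at 6 decimal places can drop up to a full unit in the last place, so the latitude may be off by as much as 1e-06°.
North–south distance: 1e-06° × 111000 m/° = 0.111 m.
In feet: 0.111 m ÷ 0.3048 ≈ 0.36417 ft.

0.36 ft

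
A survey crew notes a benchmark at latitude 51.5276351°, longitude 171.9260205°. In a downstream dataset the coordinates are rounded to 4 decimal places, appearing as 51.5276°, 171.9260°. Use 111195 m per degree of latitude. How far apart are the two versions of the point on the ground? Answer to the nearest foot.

14 feet

The latitude changed by +0.0000351° and the longitude by +0.0000205°.
N–S: 0.0000351° × 111195 m/° = 3.90294 m.
E–W at 51.5276°: 0.0000205° × 111195 × cos 51.5276° = 0.0000205 × 111195 × 0.6221 ≈ 1.41816 m.
Distance: √(3.90294² + 1.41816²) ≈ 4.15261 m.
Converting: 4.15261 m × 3.2808 ft/m ≈ 13.624 ft.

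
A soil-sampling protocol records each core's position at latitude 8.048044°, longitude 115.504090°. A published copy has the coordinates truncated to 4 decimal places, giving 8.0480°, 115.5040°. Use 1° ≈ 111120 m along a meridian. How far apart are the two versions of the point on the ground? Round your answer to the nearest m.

Δlat = 8.048044 − 8.0480 = +0.000044°; Δlon = 115.504090 − 115.5040 = +0.000090°.
N–S: 0.000044° × 111120 m/° = 4.88928 m.
E–W at 8.048°: 0.000090° × 111120 × cos 8.048° = 0.000090 × 111120 × 0.9902 ≈ 9.9023 m.
Combined displacement = (4.88928² + 9.9023²)^½ ≈ 11.0436 m.

11 m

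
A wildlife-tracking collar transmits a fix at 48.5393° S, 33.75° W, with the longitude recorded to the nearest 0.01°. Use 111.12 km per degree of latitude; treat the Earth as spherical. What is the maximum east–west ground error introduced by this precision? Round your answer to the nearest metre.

Rounding to 2 decimal places leaves the longitude within ±0.005° of the true value.
At latitude 48.5393° a degree of longitude spans 111120 m × cos 48.5393° = 111120 × 0.6621 ≈ 73573.2 m.
Maximum E–W displacement: 0.005 × 73573.2 = 367.866 m.

368 metres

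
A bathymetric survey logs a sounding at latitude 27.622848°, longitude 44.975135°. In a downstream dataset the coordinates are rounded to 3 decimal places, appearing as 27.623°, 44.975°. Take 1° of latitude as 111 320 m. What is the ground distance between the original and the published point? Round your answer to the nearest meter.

Δlat = 27.622848 − 27.623 = -0.000152°; Δlon = 44.975135 − 44.975 = +0.000135°.
N–S: -0.000152° × 111320 m/° = -16.9206 m.
E–W at 27.623°: 0.000135° × 111320 × cos 27.623° = 0.000135 × 111320 × 0.8860 ≈ 13.3152 m.
Hypotenuse of the two orthogonal shifts: √(16.9206² + 13.3152²) = 21.5315 m.

22 meters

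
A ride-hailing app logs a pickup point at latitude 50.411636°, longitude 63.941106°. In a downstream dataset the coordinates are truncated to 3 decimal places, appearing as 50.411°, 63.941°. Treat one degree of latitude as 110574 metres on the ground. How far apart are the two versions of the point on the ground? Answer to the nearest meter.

The latitude changed by +0.000636° and the longitude by +0.000106°.
North–south shift: 0.000636 × 110574 = 70.3251 m.
East–west at this latitude: 0.000106° × 110574 × cos 50.411° ≈ 0.000106 × 70466.2 = 7.46941 m.
Distance: √(70.3251² + 7.46941²) ≈ 70.7206 m.

71 meters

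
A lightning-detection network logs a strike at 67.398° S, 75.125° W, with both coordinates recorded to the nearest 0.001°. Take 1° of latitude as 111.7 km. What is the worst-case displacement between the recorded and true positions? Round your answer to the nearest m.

Rounding to 3 decimal places leaves each coordinate within ±0.0005° of the true value.
N–S: 0.0005° × 111700 m/° = 55.85 m.
East–west component at 67.398°: 0.0005° × 111700 × cos 67.398° ≈ 0.0005 × 42929.4 ≈ 21.4647 m.
Worst case both components are at the extreme and orthogonal: √(55.85² + 21.4647²) ≈ 59.8327 m.

60 m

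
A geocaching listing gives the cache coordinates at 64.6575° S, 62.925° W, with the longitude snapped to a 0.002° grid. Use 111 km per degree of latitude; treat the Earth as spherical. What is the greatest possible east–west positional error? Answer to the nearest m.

48 m

With a 0.002° grid the true value lies within half a step, ±0.002°/2 = ±0.001°, of the stored one.
One degree of longitude at 64.6575° is 111000 × cos 64.6575° ≈ 111000 × 0.4280 = 47511.1 m.
So at most 0.001° × 47511.1 ≈ 47.5111 m east–west.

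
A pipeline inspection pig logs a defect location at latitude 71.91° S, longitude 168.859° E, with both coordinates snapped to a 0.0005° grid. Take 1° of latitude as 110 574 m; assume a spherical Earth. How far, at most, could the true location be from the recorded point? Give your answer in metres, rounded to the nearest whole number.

29 metres

With a 0.0005° grid the true value lies within half a step, ±0.0005°/2 = ±0.00025°, of the stored one.
North–south component: 0.00025° × 110574 = 27.6435 m.
E–W at 71.91°: 0.00025° × 110574 × cos 71.91° = 0.00025 × 110574 × 0.3105 ≈ 8.5836 m.
The two errors are perpendicular, so the maximum displacement is √(27.6435² + 8.5836²) ≈ 28.9455 m.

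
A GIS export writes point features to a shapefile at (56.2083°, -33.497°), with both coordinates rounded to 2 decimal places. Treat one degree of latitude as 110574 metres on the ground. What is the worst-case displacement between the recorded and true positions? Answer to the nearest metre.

Rounding to 2 decimal places leaves each coordinate within ±0.005° of the true value.
Latitude error → 0.005 × 110574 = 552.87 m along the meridian.
Longitude error → 0.005 × 110574 × cos 56.2083° = 0.005 × 110574 × 0.5562 ≈ 307.493 m.
Worst case both components are at the extreme and orthogonal: √(552.87² + 307.493²) ≈ 632.627 m.

633 metres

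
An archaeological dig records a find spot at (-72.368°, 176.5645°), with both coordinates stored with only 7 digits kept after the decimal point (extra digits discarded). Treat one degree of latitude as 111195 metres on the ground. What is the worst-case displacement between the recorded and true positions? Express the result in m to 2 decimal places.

Truncating at 7 decimal places can drop up to a full unit in the last place, so each coordinate may be off by as much as 1e-07°.
Latitude error → 1e-07 × 111195 = 0.0111195 m along the meridian.
E–W at 72.368°: 1e-07° × 111195 × cos 72.368° = 1e-07 × 111195 × 0.3029 ≈ 0.00336812 m.
The two errors are perpendicular, so the maximum displacement is √(0.0111195² + 0.00336812²) ≈ 0.0116184 m.

0.01 m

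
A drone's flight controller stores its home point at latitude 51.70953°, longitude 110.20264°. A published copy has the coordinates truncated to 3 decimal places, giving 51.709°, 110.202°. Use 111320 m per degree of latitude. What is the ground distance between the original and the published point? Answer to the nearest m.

The latitude changed by +0.00053° and the longitude by +0.00064°.
North–south shift: 0.00053 × 111320 = 58.9996 m.
E–W at 51.709°: 0.00064° × 111320 × cos 51.709° = 0.00064 × 111320 × 0.6197 ≈ 44.1473 m.
Combined displacement = (58.9996² + 44.1473²)^½ ≈ 73.6881 m.

74 m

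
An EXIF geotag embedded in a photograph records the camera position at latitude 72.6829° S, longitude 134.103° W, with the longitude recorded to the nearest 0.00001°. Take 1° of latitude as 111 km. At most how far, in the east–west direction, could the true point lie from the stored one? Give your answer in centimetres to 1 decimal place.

16.5 centimetres

Rounding to 5 decimal places leaves the longitude within ±5e-06° of the true value.
Parallels shrink by cos φ, so at 72.6829° a degree of longitude is 111000 × 0.2977 ≈ 33040.2 m.
East–west error: 5e-06° × 33040.2 m/° ≈ 0.165201 m.
That is 0.165201 m = 16.52 cm.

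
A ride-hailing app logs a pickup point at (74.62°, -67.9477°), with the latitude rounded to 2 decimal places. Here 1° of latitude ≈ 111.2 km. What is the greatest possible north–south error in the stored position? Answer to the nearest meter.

Rounding to 2 decimal places leaves the latitude within ±0.005° of the true value.
So the N–S error is at most 0.005 × 111200 = 556 m.

556 meters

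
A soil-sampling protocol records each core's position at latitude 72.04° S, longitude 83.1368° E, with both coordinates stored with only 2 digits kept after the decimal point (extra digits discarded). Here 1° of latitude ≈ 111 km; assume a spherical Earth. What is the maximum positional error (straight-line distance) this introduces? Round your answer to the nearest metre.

Truncating at 2 decimal places can drop up to a full unit in the last place, so each coordinate may be off by as much as 0.01°.
Latitude error → 0.01 × 111000 = 1110 m along the meridian.
East–west component at 72.04°: 0.01° × 111000 × cos 72.04° ≈ 0.01 × 34227.2 ≈ 342.272 m.
Combining orthogonally: (1110² + 342.272²)^½ ≈ 1161.57 m.

1162 metres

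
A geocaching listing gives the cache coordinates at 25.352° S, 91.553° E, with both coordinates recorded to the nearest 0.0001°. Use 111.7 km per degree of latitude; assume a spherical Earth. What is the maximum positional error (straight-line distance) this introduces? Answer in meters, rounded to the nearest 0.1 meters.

Rounding to 4 decimal places leaves each coordinate within ±5e-05° of the true value.
North–south component: 5e-05° × 111700 = 5.585 m.
East–west component at 25.352°: 5e-05° × 111700 × cos 25.352° ≈ 5e-05 × 100943 ≈ 5.04713 m.
Combining orthogonally: (5.585² + 5.04713²)^½ ≈ 7.52767 m.

7.5 meters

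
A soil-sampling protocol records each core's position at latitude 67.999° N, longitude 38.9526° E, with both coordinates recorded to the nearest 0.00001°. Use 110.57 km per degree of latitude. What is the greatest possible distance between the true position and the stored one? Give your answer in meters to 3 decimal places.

0.590 meters

Rounding to 5 decimal places leaves each coordinate within ±5e-06° of the true value.
North–south component: 5e-06° × 110570 = 0.55285 m.
East–west component at 67.999°: 5e-06° × 110570 × cos 67.999° ≈ 5e-06 × 41422 ≈ 0.20711 m.
Combining orthogonally: (0.55285² + 0.20711²)^½ ≈ 0.590371 m.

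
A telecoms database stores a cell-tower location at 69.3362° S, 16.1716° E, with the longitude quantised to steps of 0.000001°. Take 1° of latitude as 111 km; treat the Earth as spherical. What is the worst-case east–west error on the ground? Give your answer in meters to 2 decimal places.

0.02 meters

With a 0.000001° grid the true value lies within half a step, ±0.000001°/2 = ±5e-07°, of the stored one.
Parallels shrink by cos φ, so at 69.3362° a degree of longitude is 111000 × 0.3529 ≈ 39170.1 m.
So at most 5e-07° × 39170.1 ≈ 0.019585 m east–west.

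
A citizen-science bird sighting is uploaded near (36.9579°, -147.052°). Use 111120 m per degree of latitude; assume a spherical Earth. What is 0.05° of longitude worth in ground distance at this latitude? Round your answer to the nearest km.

One degree of longitude here spans 111120 × cos 36.9579° = 111120 × 0.7991 ≈ 88793.5 m; 0.05° of that is 4439.67 m.
That is 4439.67 m = 4.4397 km.

4 km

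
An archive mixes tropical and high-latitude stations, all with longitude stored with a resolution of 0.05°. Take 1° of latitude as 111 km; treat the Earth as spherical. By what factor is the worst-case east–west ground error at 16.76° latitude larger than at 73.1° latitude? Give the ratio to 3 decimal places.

3.294

With a 0.05° grid the true value lies within half a step, ±0.05°/2 = ±0.025°, of the stored one.
Error at 16.76° = 0.025° × 111000 × cos 16.76° ≈ 2775 × 0.9575 = 2657.1 m.
Error at 73.1° = 0.025° × 111000 × cos 73.1° ≈ 2775 × 0.2907 = 806.7 m.
The ratio reduces to cos 16.76° / cos 73.1° = 0.9575/0.2907 ≈ 3.2938.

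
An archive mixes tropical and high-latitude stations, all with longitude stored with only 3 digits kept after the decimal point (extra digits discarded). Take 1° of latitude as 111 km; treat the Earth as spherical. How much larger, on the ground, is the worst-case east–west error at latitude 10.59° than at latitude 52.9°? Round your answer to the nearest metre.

Truncating at 3 decimal places can drop up to a full unit in the last place, so the longitude may be off by as much as 0.001°.
Error at 10.59° = 0.001° × 111000 × cos 10.59° ≈ 111 × 0.9830 = 109.11 m.
Error at 52.9° = 0.001° × 111000 × cos 52.9° ≈ 111 × 0.6032 = 66.956 m.
Difference: 109.11 − 66.956 = 42.153 m.

42 metres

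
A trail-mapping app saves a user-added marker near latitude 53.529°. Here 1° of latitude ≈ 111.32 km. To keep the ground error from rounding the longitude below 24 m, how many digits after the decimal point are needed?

4

At 53.529° one degree of longitude covers 111320 × cos 53.529° ≈ 111320 × 0.5944 ≈ 66170.4 m.
N decimal places → at most half a unit in the last place, 0.5 × 10⁻ᴺ° = 66170.4/2 × 10⁻ᴺ m.
Setting 33085.2 × 10⁻ᴺ ≤ 24 gives 10ᴺ ≥ 1379, i.e. N ≥ 3.14.
At 3 places the error can reach 33.1 m, but 4 places keeps it to 3.31 m.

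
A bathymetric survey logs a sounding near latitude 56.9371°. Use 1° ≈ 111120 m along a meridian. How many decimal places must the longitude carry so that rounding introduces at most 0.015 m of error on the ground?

7 decimal places

At 56.9371° one degree of longitude covers 111120 × cos 56.9371° ≈ 111120 × 0.5456 ≈ 60622.6 m.
Rounding to N decimal places gives at most 0.5 × 10⁻ᴺ degrees of error, i.e. 0.5 × 10⁻ᴺ × 60622.6 m.
Need 0.5 × 60622.6 × 10⁻ᴺ ≤ 0.015 → 10⁻ᴺ ≤ 4.949e-07, so N ≥ 6.31.
At 6 places the error can reach 0.0303 m, but 7 places keeps it to 0.00303 m.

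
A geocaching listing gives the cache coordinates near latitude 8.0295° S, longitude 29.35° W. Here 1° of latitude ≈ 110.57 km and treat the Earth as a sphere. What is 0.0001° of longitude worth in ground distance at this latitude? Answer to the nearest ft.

36 ft

One degree of longitude here spans 110570 × cos 8.0295° = 110570 × 0.9902 ≈ 109486 m; 0.0001° of that is 10.9486 m.
In feet: 10.9486 m ÷ 0.3048 ≈ 35.921 ft.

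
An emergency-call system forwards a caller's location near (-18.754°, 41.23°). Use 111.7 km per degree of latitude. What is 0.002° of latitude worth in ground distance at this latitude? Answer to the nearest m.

223 m

0.002° × 111700 m/° = 223.4 m.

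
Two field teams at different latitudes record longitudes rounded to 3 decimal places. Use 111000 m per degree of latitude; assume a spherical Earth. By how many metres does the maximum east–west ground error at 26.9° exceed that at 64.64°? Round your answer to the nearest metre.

26 metres

Rounding to 3 decimal places leaves the longitude within ±0.0005° of the true value.
At 26.9°: 0.0005° × 111000 × cos 26.9° = 0.0005 × 111000 × 0.8918 ≈ 49.495 m.
Error at 64.64° = 0.0005° × 111000 × cos 64.64° ≈ 55.5 × 0.4283 = 23.771 m.
Difference: 49.495 − 23.771 = 25.724 m.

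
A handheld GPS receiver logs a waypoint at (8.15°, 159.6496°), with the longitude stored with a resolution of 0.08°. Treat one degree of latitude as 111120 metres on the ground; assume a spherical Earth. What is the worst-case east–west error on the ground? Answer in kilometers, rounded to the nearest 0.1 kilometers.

With a 0.08° grid the true value lies within half a step, ±0.08°/2 = ±0.04°, of the stored one.
Parallels shrink by cos φ, so at 8.15° a degree of longitude is 111120 × 0.9899 ≈ 109998 m.
So at most 0.04° × 109998 ≈ 4399.91 m east–west.
That is 4399.91 m = 4.3999 km.

4.4 kilometers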